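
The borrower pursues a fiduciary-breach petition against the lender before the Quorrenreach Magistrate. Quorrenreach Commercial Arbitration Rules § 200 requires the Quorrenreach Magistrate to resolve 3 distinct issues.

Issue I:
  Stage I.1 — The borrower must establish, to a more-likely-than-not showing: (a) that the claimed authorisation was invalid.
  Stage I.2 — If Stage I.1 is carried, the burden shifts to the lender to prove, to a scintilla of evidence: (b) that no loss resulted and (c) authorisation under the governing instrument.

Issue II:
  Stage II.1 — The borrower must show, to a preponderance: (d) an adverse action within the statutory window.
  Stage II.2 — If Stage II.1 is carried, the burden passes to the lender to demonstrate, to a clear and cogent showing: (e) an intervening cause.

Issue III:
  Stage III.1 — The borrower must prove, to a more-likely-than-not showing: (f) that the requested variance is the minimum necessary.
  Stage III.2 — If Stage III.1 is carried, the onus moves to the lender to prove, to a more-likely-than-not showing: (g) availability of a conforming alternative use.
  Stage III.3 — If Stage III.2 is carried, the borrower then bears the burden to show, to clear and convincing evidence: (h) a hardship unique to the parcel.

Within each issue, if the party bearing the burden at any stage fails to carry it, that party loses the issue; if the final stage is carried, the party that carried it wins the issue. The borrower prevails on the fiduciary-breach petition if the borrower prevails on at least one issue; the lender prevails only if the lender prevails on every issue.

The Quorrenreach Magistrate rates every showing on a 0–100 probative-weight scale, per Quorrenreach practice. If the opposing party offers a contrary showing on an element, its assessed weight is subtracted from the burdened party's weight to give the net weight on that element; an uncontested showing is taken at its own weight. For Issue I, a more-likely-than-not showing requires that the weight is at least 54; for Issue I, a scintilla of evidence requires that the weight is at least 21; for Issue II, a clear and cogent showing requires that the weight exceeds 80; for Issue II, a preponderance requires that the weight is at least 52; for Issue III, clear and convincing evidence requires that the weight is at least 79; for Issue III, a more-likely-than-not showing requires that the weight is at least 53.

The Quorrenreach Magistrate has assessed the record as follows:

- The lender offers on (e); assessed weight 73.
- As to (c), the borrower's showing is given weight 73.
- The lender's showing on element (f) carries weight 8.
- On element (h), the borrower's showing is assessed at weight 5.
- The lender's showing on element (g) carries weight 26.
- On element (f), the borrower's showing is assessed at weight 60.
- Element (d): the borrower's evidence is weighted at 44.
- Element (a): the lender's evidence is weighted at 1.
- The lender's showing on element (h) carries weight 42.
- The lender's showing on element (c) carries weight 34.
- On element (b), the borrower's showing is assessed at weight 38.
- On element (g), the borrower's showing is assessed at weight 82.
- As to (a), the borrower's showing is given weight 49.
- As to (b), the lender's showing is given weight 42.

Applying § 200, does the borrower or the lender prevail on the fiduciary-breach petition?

— Issue I —
At Stage I.1 the borrower must meet a more-likely-than-not showing (weight is at least 54): on (a) the weight is 49 less the opposing 1 gives net 48, which does not reach 54, so (a) does not meet the standard.
  The borrower does not carry Stage I.1.
So the lender prevails on this issue.
— Issue II —
Stage II.1 (borrower, a preponderance, weight is at least 52): (d) 44 < 52 — fails.
  The borrower does not carry Stage II.1.
The lender prevails on this issue.
— Issue III —
Stage III.1 (borrower, a more-likely-than-not showing, weight is at least 53): (f) net 60−8=52 < 53 — fails.
  Stage III.1 not carried; the borrower fails its burden.
The lender prevails on this issue.
Per-issue: Issue I → lender; Issue II → lender; Issue III → lender. The borrower must prevail on at least one issue; overall, the lender prevails.

lender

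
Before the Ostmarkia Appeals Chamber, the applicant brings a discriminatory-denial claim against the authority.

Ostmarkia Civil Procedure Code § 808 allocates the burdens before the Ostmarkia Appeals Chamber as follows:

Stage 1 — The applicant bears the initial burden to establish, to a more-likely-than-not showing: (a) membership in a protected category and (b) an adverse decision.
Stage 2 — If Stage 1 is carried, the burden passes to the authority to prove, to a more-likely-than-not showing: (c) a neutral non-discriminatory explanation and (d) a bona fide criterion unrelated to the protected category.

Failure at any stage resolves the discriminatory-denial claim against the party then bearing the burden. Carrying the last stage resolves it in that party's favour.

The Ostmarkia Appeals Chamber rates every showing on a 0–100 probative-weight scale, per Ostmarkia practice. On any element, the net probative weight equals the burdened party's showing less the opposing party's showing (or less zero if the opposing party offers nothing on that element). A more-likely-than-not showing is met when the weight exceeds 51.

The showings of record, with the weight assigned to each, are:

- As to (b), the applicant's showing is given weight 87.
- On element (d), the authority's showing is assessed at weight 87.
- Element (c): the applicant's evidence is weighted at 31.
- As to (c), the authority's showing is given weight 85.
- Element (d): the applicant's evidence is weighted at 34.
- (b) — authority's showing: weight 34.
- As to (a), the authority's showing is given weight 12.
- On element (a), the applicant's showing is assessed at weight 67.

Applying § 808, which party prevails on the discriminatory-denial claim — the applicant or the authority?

Stage 1 (applicant, a more-likely-than-not showing, weight exceeds 51): (a) net 67−12=55 > 51 — meets; (b) net 87−34=53 > 51 — meets.
  The applicant carries Stage 1; the authority now bears the burden.
Stage 2 (authority, a more-likely-than-not showing, weight exceeds 51): (c) net 85−31=54 > 51 — meets; (d) net 87−34=53 > 51 — meets.
  The authority carries the last stage.
All stages carried — the authority prevails.

authority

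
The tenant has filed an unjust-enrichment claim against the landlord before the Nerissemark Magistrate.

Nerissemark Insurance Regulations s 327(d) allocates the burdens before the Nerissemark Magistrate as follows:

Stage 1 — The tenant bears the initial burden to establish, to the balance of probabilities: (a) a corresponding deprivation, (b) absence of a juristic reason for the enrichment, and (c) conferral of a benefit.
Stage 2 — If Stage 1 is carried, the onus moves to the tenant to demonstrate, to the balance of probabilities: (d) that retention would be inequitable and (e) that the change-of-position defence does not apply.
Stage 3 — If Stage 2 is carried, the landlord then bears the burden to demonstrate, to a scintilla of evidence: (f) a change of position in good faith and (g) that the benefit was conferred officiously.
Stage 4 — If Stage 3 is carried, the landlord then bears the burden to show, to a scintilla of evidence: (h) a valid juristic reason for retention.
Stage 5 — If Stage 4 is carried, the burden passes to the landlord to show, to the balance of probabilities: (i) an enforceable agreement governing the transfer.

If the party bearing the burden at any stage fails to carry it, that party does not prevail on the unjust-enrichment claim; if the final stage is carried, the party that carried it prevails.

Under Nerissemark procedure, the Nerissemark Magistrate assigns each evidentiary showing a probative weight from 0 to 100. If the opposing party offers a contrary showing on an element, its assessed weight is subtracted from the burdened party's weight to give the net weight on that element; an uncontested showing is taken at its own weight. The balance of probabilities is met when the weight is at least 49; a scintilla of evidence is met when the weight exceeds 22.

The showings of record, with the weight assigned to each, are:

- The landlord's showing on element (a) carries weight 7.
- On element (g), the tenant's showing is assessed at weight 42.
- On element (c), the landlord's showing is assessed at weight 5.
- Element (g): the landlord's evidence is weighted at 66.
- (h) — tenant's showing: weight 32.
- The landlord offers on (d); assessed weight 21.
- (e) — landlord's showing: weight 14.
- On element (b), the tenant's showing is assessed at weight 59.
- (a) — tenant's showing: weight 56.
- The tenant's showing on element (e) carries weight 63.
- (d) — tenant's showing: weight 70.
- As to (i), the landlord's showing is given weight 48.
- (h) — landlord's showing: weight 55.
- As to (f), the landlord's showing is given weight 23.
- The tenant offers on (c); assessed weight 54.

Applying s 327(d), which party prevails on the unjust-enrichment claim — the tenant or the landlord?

Stage 1 — burden on tenant; standard: the balance of probabilities (weight is at least 49).
    (a): 56 − 7 = 49 ≥ 49 [met]
    (b): 59 ≥ 49 [met]
    (c): 54 − 5 = 49 ≥ 49 [met]
  Stage 1 carried; the burden remains with the tenant.
Stage 2 — burden on tenant; standard: the balance of probabilities (weight is at least 49).
    (d): 70 − 21 = 49 ≥ 49 [met]
    (e): 63 − 14 = 49 ≥ 49 [met]
  The tenant carries Stage 2; the landlord now bears the burden.
Stage 3 — burden on landlord; standard: a scintilla of evidence (weight exceeds 22).
    (f): 23 > 22 [met]
    (g): 66 − 42 = 24 > 22 [met]
  All elements met. The landlord retains the burden for Stage 4.
Stage 4 — burden on landlord; standard: a scintilla of evidence (weight exceeds 22).
    (h): 55 − 32 = 23 > 22 [met]
  Stage 4 is satisfied; the landlord continues to bear the burden.
Stage 5 — burden on landlord; standard: the balance of probabilities (weight is at least 49).
    (i): 48 < 49 [not met]
  Not every element is met, so the landlord fails to carry Stage 5.
The tenant prevails.

tenant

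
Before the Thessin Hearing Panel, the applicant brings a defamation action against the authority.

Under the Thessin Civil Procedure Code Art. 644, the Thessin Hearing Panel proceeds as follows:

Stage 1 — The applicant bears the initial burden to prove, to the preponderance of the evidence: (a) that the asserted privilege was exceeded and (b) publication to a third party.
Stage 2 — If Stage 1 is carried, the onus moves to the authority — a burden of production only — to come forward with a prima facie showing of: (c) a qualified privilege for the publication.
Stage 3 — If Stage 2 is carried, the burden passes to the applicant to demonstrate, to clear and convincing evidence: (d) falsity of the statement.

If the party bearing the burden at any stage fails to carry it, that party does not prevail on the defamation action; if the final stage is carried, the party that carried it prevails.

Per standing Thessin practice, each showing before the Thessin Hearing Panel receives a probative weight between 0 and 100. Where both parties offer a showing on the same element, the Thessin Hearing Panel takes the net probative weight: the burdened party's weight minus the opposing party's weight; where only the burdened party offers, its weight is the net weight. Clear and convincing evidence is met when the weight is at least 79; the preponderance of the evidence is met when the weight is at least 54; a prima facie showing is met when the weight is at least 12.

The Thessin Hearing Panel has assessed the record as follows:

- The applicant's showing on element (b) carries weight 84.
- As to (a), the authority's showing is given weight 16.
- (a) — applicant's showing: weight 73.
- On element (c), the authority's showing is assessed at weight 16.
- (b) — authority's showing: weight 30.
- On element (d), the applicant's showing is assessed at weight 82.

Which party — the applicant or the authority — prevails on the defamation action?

applicant

Stage 1 — burden on applicant; standard: the preponderance of the evidence (weight is at least 54).
    (a): 73 − 16 = 57 ≥ 54 [met]
    (b): 84 − 30 = 54 ≥ 54 [met]
  All elements met. The burden passes to the authority.
Stage 2 — burden on authority; standard: a prima facie showing (weight is at least 12).
    (c): 16 ≥ 12 [met]
  Stage 2 is satisfied; the onus moves to the applicant.
Stage 3 — burden on applicant; standard: clear and convincing evidence (weight is at least 79).
    (d): 82 ≥ 79 [met]
  The applicant carries the last stage.
All stages carried — the applicant prevails.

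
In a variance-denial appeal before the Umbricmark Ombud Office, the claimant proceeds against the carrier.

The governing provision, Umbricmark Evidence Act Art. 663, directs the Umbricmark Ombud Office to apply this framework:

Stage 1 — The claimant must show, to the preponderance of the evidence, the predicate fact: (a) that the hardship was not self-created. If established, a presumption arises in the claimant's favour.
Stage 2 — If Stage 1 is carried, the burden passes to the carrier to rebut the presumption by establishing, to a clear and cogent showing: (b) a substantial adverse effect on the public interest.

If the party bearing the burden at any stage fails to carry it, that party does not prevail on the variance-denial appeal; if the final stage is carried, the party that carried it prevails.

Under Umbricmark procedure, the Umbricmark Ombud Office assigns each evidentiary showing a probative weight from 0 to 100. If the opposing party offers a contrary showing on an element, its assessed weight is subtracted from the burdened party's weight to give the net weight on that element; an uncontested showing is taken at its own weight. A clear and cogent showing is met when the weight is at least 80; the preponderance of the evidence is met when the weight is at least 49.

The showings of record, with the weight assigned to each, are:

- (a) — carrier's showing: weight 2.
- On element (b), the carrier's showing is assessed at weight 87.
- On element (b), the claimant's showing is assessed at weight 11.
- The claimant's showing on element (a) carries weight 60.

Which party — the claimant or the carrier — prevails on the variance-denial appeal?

Stage 1 — burden on claimant; standard: the preponderance of the evidence (weight is at least 49).
    (a): 60 − 2 = 58 ≥ 49 [met]
  All elements met. The burden passes to the carrier.
Stage 2 — burden on carrier; standard: a clear and cogent showing (weight is at least 80).
    (b): 87 − 11 = 76 < 80 [not met]
  Not every element is met, so the carrier fails to carry Stage 2.
The claimant prevails.

claimant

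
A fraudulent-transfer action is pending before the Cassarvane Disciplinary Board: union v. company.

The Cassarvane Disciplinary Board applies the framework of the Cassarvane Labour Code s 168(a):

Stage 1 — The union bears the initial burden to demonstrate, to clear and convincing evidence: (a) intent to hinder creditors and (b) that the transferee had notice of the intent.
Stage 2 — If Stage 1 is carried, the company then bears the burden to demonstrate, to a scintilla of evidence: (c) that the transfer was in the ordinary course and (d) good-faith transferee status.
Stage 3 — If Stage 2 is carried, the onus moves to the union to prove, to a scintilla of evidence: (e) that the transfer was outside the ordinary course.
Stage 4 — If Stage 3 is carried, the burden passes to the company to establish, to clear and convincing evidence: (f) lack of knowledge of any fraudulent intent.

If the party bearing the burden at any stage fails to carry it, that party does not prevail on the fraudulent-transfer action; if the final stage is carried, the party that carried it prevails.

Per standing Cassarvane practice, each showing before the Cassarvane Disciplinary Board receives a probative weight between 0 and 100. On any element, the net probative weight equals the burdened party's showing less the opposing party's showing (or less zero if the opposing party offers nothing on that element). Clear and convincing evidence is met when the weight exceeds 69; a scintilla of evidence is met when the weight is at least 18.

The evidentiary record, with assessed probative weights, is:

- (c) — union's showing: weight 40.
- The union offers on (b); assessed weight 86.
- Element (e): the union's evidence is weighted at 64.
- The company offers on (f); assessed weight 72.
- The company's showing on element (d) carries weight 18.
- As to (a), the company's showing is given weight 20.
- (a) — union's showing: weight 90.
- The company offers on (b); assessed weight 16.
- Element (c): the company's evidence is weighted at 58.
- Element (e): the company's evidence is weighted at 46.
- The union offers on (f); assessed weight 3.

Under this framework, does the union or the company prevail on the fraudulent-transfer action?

Stage 1 — burden on union; standard: clear and convincing evidence (weight exceeds 69).
    (a): 90 − 20 = 70 > 69 [met]
    (b): 86 − 16 = 70 > 69 [met]
  All elements met. The burden passes to the company.
Stage 2 — burden on company; standard: a scintilla of evidence (weight is at least 18).
    (c): 58 − 40 = 18 ≥ 18 [met]
    (d): 18 ≥ 18 [met]
  The company carries Stage 2; the union now bears the burden.
Stage 3 — burden on union; standard: a scintilla of evidence (weight is at least 18).
    (e): 64 − 46 = 18 ≥ 18 [met]
  Stage 3 is satisfied; the onus moves to the company.
Stage 4 — burden on company; standard: clear and convincing evidence (weight exceeds 69).
    (f): 72 − 3 = 69 ≤ 69 [not met]
  The company does not carry Stage 4.
The union prevails.

union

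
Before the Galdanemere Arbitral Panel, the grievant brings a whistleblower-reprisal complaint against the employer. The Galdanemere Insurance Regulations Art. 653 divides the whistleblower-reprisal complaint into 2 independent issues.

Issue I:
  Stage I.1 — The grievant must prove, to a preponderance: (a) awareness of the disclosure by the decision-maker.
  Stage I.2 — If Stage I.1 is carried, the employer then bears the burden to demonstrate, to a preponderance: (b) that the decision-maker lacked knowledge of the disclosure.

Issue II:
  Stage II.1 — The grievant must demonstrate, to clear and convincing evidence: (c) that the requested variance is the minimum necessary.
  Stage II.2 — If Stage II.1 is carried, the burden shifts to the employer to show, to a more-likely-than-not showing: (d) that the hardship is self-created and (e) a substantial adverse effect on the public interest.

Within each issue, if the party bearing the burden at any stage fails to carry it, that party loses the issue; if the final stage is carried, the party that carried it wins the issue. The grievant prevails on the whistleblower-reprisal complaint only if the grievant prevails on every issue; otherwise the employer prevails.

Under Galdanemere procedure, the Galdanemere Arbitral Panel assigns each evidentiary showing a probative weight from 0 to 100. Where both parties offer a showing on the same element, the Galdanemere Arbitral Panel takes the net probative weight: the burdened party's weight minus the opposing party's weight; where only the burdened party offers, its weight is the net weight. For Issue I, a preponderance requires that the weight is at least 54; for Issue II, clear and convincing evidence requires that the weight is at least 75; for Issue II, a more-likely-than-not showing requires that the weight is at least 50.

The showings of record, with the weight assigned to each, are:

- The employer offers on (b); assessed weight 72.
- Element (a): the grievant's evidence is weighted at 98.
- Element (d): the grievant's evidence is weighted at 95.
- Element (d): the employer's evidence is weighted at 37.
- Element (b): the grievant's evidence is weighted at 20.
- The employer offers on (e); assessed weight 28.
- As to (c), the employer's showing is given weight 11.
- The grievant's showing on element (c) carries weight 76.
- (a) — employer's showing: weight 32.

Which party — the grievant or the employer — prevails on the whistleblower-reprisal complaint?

employer

— Issue I —
At Stage I.1 the grievant must meet a preponderance (weight is at least 54): on (a) the weight is 98 less the opposing 32 gives net 66, which does reach 54, so (a) meets the standard.
  The grievant carries Stage I.1; the employer now bears the burden.
At Stage I.2 the employer must meet a preponderance (weight is at least 54): on (b) the weight is 72 less the opposing 20 gives net 52, which does not reach 54, so (b) does not meet the standard.
  Not every element is met, so the employer fails to carry Stage I.2.
The grievant prevails on this issue.
— Issue II —
Stage II.1 (grievant, clear and convincing evidence, weight is at least 75): (c) net 76−11=65 < 75 — fails.
  Stage II.1 not carried; the grievant fails its burden.
The employer prevails on this issue.
Per-issue: Issue I → grievant; Issue II → employer. The grievant must prevail on every issue; overall, the employer prevails.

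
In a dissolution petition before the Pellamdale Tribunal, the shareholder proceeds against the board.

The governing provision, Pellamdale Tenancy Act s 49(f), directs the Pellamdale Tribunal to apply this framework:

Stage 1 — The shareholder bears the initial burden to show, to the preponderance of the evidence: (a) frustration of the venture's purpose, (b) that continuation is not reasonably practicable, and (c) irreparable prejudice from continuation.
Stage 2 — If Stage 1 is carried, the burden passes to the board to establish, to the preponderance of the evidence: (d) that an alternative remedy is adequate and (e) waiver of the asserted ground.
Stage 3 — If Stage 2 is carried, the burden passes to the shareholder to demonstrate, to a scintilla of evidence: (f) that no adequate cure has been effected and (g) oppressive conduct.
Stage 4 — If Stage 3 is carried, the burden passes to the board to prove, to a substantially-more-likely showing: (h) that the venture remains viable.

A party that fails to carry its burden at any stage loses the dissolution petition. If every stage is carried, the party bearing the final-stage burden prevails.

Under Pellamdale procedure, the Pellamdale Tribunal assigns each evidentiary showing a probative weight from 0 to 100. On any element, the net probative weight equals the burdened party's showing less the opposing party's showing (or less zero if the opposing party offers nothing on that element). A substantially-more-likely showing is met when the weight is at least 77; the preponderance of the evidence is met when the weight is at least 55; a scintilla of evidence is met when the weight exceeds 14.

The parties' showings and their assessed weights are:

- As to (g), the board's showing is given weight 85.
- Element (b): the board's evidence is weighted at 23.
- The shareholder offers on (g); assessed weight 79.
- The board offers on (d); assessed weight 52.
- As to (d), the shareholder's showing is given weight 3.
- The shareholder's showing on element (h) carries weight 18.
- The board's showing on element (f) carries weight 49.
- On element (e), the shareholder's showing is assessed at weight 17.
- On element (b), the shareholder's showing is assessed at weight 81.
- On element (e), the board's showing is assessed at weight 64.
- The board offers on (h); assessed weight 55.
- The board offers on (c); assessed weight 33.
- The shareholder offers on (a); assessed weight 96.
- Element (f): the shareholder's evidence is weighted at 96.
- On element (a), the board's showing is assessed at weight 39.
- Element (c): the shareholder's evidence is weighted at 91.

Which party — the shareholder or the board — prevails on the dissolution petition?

Stage 1 — burden on shareholder; standard: the preponderance of the evidence (weight is at least 55).
    (a): 96 − 39 = 57 ≥ 55 [met]
    (b): 81 − 23 = 58 ≥ 55 [met]
    (c): 91 − 33 = 58 ≥ 55 [met]
  The shareholder carries Stage 1; the board now bears the burden.
Stage 2 — burden on board; standard: the preponderance of the evidence (weight is at least 55).
    (d): 52 − 3 = 49 < 55 [not met]
    (e): 64 − 17 = 47 < 55 [not met]
  The board does not carry Stage 2.
The shareholder prevails.

shareholder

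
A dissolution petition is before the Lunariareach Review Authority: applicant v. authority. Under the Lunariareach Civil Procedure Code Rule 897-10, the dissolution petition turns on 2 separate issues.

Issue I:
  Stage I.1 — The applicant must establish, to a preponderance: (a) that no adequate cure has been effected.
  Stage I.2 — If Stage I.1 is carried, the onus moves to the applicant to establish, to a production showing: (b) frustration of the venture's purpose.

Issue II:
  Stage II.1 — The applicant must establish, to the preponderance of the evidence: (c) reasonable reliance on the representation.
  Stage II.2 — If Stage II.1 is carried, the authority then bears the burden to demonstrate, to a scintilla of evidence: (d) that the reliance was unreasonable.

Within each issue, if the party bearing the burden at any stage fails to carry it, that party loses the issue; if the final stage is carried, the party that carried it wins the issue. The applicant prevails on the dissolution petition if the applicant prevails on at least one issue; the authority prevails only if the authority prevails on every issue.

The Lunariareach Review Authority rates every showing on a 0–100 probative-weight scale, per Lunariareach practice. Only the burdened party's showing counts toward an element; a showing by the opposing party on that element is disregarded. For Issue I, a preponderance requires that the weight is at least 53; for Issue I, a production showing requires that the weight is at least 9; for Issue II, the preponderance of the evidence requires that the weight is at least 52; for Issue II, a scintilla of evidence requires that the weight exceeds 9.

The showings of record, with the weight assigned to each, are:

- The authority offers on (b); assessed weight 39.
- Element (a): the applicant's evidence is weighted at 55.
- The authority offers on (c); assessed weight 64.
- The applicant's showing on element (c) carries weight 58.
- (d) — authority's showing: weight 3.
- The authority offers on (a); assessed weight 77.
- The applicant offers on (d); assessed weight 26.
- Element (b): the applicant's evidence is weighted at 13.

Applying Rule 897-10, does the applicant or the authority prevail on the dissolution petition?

— Issue I —
Stage I.1 — burden on applicant; standard: a preponderance (weight is at least 53).
    (a): 55 (authority's 77 disregarded) ≥ 53 [met]
  All elements met. The applicant retains the burden for Stage I.2.
Stage I.2 — burden on applicant; standard: a production showing (weight is at least 9).
    (b): 13 (authority's 39 disregarded) ≥ 9 [met]
  The applicant carries the last stage.
With every stage satisfied, the applicant prevails on this issue.
— Issue II —
Stage II.1 — burden on applicant; standard: the preponderance of the evidence (weight is at least 52).
    (c): 58 (authority's 64 disregarded) ≥ 52 [met]
  Stage II.1 carried; the burden shifts to the authority.
Stage II.2 — burden on authority; standard: a scintilla of evidence (weight exceeds 9).
    (d): 3 (applicant's 26 disregarded) ≤ 9 [not met]
  The authority does not carry Stage II.2.
The applicant prevails on this issue.
Per-issue: Issue I → applicant; Issue II → applicant. The applicant must prevail on at least one issue; overall, the applicant prevails.

applicant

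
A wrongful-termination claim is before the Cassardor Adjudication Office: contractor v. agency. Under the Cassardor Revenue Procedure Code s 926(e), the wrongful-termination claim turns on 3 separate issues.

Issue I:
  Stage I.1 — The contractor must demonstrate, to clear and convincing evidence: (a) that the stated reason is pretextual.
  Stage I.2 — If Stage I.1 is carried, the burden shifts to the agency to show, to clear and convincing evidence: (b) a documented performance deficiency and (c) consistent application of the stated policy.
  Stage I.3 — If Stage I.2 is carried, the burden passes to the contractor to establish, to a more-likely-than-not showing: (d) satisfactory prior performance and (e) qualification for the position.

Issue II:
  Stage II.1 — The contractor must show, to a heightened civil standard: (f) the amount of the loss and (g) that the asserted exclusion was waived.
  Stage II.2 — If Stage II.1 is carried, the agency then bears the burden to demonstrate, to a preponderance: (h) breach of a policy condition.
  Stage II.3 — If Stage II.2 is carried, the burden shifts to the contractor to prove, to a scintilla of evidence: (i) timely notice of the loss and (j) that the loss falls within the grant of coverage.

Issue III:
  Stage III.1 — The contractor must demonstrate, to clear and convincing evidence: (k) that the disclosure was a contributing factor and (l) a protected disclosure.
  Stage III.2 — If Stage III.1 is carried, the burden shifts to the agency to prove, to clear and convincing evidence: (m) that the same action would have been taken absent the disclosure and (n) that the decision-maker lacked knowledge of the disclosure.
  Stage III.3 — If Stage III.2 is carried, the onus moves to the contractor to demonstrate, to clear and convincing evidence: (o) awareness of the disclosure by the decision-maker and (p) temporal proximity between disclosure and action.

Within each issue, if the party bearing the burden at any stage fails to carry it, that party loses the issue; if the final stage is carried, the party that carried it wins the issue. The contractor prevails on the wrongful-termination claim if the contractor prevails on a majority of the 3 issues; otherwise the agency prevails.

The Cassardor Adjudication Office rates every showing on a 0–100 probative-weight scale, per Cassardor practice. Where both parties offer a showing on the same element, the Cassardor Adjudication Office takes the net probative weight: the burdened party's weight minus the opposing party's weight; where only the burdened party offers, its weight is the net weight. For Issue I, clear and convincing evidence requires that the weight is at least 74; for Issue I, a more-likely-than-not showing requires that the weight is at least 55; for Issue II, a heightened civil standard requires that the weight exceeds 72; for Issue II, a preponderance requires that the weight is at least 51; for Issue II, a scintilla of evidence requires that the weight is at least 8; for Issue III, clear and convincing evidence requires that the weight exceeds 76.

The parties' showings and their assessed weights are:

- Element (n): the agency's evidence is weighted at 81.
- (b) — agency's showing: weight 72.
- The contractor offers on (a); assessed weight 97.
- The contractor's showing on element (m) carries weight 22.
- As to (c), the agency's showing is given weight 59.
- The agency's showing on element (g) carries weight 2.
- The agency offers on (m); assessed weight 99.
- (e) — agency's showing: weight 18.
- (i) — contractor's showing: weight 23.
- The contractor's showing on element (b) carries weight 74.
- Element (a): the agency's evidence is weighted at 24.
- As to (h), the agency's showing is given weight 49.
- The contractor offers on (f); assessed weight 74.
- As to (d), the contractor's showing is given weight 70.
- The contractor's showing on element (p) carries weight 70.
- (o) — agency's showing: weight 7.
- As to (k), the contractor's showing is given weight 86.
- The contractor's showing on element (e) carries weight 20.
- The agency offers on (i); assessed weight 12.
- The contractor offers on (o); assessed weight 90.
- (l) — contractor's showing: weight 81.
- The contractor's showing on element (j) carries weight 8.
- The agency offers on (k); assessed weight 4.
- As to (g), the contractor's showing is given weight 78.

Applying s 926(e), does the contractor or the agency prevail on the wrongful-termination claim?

— Issue I —
Stage I.1 — burden on contractor; standard: clear and convincing evidence (weight is at least 74).
    (a): 97 − 24 = 73 < 74 [not met]
  The contractor does not carry Stage I.1.
So the agency prevails on this issue.
— Issue II —
Stage II.1 — burden on contractor; standard: a heightened civil standard (weight exceeds 72).
    (f): 74 > 72 [met]
    (g): 78 − 2 = 76 > 72 [met]
  All elements met. The burden passes to the agency.
Stage II.2 — burden on agency; standard: a preponderance (weight is at least 51).
    (h): 49 < 51 [not met]
  Stage II.2 not carried; the agency fails its burden.
The contractor prevails on this issue.
— Issue III —
At Stage III.1 the contractor must meet clear and convincing evidence (weight exceeds 76): on (k) the weight is 86 less the opposing 4 gives net 82, which does exceed 76, so (k) meets the standard; on (l) the weight is 81, which does exceed 76, so (l) meets the standard.
  All elements met. The burden passes to the agency.
At Stage III.2 the agency must meet clear and convincing evidence (weight exceeds 76): on (m) the weight is 99 less the opposing 22 gives net 77, > 76, so (m) meets the standard; on (n) the weight is 81, which does exceed 76, so (n) meets the standard.
  Stage III.2 carried; the burden shifts to the contractor.
At Stage III.3 the contractor must meet clear and convincing evidence (weight exceeds 76): on (o) the weight is 90 less the opposing 7 gives net 83, which does exceed 76, so (o) meets the standard; on (p) the weight is 70, which does not exceed 76, so (p) does not meet the standard.
  The contractor does not carry Stage III.3.
The analysis ends at Stage III.3; the agency prevails on this issue.
Per-issue: Issue I → agency; Issue II → contractor; Issue III → agency. The contractor must prevail on a majority of issues; overall, the agency prevails.

agency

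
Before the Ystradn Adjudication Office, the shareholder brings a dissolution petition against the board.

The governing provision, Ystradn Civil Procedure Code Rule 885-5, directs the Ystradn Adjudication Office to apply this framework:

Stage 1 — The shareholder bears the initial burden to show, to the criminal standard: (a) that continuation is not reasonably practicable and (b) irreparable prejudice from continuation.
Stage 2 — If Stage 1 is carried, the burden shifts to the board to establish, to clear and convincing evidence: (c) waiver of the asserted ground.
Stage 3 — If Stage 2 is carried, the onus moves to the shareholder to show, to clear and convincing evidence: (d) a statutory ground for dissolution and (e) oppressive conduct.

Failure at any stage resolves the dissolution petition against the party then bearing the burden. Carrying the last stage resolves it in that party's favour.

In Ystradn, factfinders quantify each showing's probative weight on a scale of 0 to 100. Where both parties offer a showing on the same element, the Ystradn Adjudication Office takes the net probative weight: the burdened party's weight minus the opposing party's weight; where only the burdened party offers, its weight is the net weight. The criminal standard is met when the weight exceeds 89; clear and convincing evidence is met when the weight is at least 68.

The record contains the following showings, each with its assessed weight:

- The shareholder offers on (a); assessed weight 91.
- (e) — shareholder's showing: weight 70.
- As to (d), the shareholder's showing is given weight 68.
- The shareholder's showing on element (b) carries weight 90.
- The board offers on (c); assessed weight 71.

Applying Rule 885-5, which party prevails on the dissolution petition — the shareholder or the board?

Stage 1 — burden on shareholder; standard: the criminal standard (weight exceeds 89).
    (a): 91 > 89 [met]
    (b): 90 > 89 [met]
  Stage 1 is satisfied; the onus moves to the board.
Stage 2 — burden on board; standard: clear and convincing evidence (weight is at least 68).
    (c): 71 ≥ 68 [met]
  Stage 2 is satisfied; the onus moves to the shareholder.
Stage 3 — burden on shareholder; standard: clear and convincing evidence (weight is at least 68).
    (d): 68 ≥ 68 [met]
    (e): 70 ≥ 68 [met]
  All elements met at the final stage.
With every stage satisfied, the shareholder prevails.

shareholder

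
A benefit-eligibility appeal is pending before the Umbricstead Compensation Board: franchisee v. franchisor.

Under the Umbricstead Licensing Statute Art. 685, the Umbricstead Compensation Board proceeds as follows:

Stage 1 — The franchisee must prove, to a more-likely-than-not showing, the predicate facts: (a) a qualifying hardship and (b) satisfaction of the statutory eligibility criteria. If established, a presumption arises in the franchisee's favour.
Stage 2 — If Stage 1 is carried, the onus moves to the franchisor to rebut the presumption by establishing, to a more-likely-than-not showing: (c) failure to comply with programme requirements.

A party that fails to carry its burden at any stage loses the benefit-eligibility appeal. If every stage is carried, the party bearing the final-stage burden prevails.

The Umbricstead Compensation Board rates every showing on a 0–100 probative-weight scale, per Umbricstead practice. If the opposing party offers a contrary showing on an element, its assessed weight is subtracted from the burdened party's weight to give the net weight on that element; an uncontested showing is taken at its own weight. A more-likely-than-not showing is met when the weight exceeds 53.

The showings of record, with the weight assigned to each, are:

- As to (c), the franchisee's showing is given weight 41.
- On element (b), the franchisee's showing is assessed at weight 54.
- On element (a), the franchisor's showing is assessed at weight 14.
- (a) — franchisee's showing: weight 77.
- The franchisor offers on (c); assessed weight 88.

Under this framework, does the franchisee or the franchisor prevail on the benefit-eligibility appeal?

Stage 1 (franchisee, a more-likely-than-not showing, weight exceeds 53): (a) net 77−14=63 > 53 — meets; (b) 54 > 53 — meets.
  Stage 1 is satisfied; the onus moves to the franchisor.
Stage 2 (franchisor, a more-likely-than-not showing, weight exceeds 53): (c) net 88−41=47 ≤ 53 — fails.
  The franchisor does not carry Stage 2.
The franchisee prevails.

franchisee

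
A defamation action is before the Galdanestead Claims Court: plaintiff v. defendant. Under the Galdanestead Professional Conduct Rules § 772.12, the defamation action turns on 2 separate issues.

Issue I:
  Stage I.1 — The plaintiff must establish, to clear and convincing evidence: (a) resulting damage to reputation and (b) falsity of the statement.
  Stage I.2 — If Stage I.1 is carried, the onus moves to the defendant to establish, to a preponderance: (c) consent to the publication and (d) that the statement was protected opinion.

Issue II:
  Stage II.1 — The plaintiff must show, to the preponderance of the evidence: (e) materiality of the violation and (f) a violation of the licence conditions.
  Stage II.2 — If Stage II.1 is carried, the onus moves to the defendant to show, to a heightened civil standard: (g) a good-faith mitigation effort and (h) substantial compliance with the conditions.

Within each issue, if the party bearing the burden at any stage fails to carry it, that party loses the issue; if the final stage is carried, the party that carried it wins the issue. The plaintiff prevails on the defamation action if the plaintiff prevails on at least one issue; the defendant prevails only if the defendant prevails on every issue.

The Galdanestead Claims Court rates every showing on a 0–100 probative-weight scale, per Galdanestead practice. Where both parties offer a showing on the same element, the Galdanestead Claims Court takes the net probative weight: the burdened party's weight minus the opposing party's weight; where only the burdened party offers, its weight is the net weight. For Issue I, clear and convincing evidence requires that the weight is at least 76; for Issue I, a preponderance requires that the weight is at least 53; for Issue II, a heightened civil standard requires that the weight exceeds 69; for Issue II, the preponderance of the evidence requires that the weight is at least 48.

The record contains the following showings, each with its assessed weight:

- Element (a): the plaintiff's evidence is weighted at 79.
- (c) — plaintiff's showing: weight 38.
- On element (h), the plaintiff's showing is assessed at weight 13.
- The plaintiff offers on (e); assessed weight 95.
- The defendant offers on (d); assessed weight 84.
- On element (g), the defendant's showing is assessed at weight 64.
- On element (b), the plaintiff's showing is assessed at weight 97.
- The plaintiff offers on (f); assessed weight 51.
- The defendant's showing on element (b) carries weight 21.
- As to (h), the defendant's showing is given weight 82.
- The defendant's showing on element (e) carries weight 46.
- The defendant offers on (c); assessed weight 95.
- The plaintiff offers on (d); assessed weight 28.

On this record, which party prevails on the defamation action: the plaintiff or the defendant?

plaintiff

— Issue I —
At Stage I.1 the plaintiff must meet clear and convincing evidence (weight is at least 76): on (a) the weight is 79, ≥ 76, so (a) meets the standard; on (b) the weight is 97 less the opposing 21 gives net 76, ≥ 76, so (b) meets the standard.
  Stage I.1 carried; the burden shifts to the defendant.
At Stage I.2 the defendant must meet a preponderance (weight is at least 53): on (c) the weight is 95 less the opposing 38 gives net 57, ≥ 53, so (c) meets the standard; on (d) the weight is 84 less the opposing 28 gives net 56, which does reach 53, so (d) meets the standard.
  Stage I.2 carried; the final stage is satisfied.
Every stage carried; the defendant prevails on this issue.
— Issue II —
At Stage II.1 the plaintiff must meet the preponderance of the evidence (weight is at least 48): on (e) the weight is 95 less the opposing 46 gives net 49, which does reach 48, so (e) meets the standard; on (f) the weight is 51, which does reach 48, so (f) meets the standard.
  All elements met. The burden passes to the defendant.
At Stage II.2 the defendant must meet a heightened civil standard (weight exceeds 69): on (g) the weight is 64, which does not exceed 69, so (g) does not meet the standard; on (h) the weight is 82 less the opposing 13 gives net 69, ≤ 69, so (h) does not meet the standard.
  The defendant does not carry Stage II.2.
The analysis ends at Stage II.2; the plaintiff prevails on this issue.
Per-issue: Issue I → defendant; Issue II → plaintiff. The plaintiff must prevail on at least one issue; overall, the plaintiff prevails.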